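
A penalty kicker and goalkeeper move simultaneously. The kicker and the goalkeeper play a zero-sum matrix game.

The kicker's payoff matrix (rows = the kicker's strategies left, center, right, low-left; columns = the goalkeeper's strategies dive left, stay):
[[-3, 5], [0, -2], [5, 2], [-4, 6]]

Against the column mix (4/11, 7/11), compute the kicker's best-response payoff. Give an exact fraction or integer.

left: (-3)·(4/11) + (5)·(7/11) = 23/11.
center: (0)·(4/11) + (-2)·(7/11) = -14/11.
right: (5)·(4/11) + (2)·(7/11) = 34/11.
low-left: (-4)·(4/11) + (6)·(7/11) = 26/11.
The best pure response is right with expected payoff 34/11.

34/11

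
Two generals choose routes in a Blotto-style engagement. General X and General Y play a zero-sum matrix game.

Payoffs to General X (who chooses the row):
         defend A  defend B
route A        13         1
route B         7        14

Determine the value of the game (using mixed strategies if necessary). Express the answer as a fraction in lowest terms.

175/19

Row minima are 1 and 7, so General X's maximin is 7; column maxima are 13 and 14, so General Y's minimax is 13. These differ, so the equilibrium is in mixed strategies.
Let General X play route A with probability p. General Y is indifferent when 13p + 7(1−p) = p + 14(1−p), giving p = 7/19.
Let General Y play defend A with probability q. General X is indifferent when 13q + (1−q) = 7q + 14(1−q), giving q = 13/19.
The value is 13·(13/19) + (1)·(6/19) = 175/19.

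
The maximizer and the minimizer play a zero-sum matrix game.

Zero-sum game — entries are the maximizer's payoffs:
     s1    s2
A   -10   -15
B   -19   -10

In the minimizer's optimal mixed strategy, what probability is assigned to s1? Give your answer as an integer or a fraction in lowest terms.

Row minima are -15 and -19, so the maximizer's maximin is -15; column maxima are -10 and -10, so the minimizer's minimax is -10. These differ, so the equilibrium is in mixed strategies.
Let the minimizer play s1 with probability q. The maximizer is indifferent when −10q − 15(1−q) = −19q − 10(1−q), giving q = 5/14.

5/14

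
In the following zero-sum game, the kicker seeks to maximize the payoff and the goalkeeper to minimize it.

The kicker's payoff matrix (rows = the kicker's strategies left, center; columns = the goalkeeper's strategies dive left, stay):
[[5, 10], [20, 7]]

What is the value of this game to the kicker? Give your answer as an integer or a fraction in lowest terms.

55/6

Row minima are 5 and 7, so the kicker's maximin is 7; column maxima are 20 and 10, so the goalkeeper's minimax is 10. These differ, so the equilibrium is in mixed strategies.
Let the kicker play left with probability p. The goalkeeper is indifferent when 5p + 20(1−p) = 10p + 7(1−p), giving p = 13/18.
Let the goalkeeper play dive left with probability q. The kicker is indifferent when 5q + 10(1−q) = 20q + 7(1−q), giving q = 1/6.
The value is 5·(1/6) + (10)·(5/6) = 55/6.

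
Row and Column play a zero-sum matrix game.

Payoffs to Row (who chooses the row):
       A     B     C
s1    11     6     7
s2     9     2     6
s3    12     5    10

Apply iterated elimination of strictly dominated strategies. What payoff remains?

Row s2 is strictly dominated by row s1 (11>9, 6>2, 7>6); eliminate s2.
Column C is strictly dominated by B for Column (6<7, 5<10); eliminate C.
Column A is strictly dominated by B for Column (6<11, 5<12); eliminate A.
Row s3 is strictly dominated by row s1 (6>5); eliminate s3.
Only (s1, B) remains, with payoff 6.

6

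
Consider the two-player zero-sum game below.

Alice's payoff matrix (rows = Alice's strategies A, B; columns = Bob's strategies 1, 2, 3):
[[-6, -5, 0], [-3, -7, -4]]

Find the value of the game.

-27/5

Column 3 is strictly dominated by 2 for Bob (it gives Alice more in every row).
The remaining 2×2 game on (A, B) × (1, 2) has no saddle point. Let Alice play A with probability p; indifference gives −6p − 3(1−p) = −5p − 7(1−p), so p = 4/5.
Similarly Bob's optimal q on 1 is 2/5, and the value is -6·(2/5) + (-5)·(3/5) = -27/5.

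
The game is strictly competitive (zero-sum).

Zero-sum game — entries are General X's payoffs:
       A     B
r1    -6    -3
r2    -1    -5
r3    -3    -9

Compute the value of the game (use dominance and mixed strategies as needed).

-27/7

Row r3 is strictly dominated by row r2, so General X never plays it.
The remaining 2×2 game on (r1, r2) × (A, B) has no saddle point. Let General X play r1 with probability p; indifference gives −6p − (1−p) = −3p − 5(1−p), so p = 4/7.
Similarly General Y's optimal q on A is 2/7, and the value is -6·(2/7) + (-3)·(5/7) = -27/7.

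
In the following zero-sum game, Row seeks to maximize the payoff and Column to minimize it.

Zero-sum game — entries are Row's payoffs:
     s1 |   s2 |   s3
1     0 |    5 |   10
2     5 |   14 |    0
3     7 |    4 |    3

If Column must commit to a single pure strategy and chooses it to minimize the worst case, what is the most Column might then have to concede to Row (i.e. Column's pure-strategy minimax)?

The worst case (largest entry) in each column is s1: 7, s2: 14, s3: 10.
The best (smallest) of these is 7.

7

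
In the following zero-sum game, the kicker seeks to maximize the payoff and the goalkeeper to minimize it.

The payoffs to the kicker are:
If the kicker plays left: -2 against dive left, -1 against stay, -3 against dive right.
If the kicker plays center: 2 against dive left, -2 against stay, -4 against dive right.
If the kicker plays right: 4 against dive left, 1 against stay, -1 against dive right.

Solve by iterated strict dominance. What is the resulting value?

-1

Column dive left is strictly dominated by dive right for the goalkeeper (-3<-2, -4<2, -1<4); eliminate dive left.
Column stay is strictly dominated by dive right for the goalkeeper (-3<-1, -4<-2, -1<1); eliminate stay.
Row left is strictly dominated by row right (-1>-3); eliminate left.
Row center is strictly dominated by row right (-1>-4); eliminate center.
Only (right, dive right) remains, with payoff -1.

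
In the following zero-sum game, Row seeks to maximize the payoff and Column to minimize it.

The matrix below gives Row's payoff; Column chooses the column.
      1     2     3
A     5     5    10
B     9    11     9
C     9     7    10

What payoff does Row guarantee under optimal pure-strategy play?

Row minima: 5, 9, 7 → Row's maximin is 9.
Column maxima: 9, 11, 10 → Column's minimax is 9.
They coincide at (B, 1), so the value is 9.

9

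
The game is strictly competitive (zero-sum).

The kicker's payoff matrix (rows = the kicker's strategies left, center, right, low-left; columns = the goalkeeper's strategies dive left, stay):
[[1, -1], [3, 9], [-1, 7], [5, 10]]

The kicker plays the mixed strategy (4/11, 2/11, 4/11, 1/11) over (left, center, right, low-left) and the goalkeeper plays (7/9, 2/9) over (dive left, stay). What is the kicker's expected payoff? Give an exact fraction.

181/99

Against (7/9, 2/9), each row's expected payoff is left: 5/9; center: 13/3; right: 7/9; low-left: 55/9.
Taking the (4/11, 2/11, 4/11, 1/11)-weighted average: (4/11)·(5/9) + (2/11)·(13/3) + (4/11)·(7/9) + (1/11)·(55/9) = 181/99.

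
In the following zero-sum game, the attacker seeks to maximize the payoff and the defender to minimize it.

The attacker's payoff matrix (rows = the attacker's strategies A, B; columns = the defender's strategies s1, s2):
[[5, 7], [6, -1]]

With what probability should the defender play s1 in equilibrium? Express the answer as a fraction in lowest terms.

8/9

Row minima are 5 and -1, so the attacker's maximin is 5; column maxima are 6 and 7, so the defender's minimax is 6. These differ, so the equilibrium is in mixed strategies.
Let the defender play s1 with probability q. The attacker is indifferent when 5q + 7(1−q) = 6q − (1−q), giving q = 8/9.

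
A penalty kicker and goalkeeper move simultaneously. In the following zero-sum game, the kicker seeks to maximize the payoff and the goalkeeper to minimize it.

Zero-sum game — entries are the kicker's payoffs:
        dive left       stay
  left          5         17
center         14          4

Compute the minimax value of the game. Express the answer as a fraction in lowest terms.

109/11

Row minima are 5 and 4, so the kicker's maximin is 5; column maxima are 14 and 17, so the goalkeeper's minimax is 14. These differ, so the equilibrium is in mixed strategies.
Let the kicker play left with probability p. The goalkeeper is indifferent when 5p + 14(1−p) = 17p + 4(1−p), giving p = 5/11.
Let the goalkeeper play dive left with probability q. The kicker is indifferent when 5q + 17(1−q) = 14q + 4(1−q), giving q = 13/22.
The value is 5·(13/22) + (17)·(9/22) = 109/11.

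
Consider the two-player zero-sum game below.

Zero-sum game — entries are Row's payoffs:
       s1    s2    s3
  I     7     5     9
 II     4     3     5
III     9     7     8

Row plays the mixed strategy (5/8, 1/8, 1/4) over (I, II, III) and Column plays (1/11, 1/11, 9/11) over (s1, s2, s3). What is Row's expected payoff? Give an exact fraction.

63/8

Against (1/11, 1/11, 9/11), each row's expected payoff is I: 93/11; II: 52/11; III: 8.
Taking the (5/8, 1/8, 1/4)-weighted average: (5/8)·(93/11) + (1/8)·(52/11) + (1/4)·(8) = 63/8.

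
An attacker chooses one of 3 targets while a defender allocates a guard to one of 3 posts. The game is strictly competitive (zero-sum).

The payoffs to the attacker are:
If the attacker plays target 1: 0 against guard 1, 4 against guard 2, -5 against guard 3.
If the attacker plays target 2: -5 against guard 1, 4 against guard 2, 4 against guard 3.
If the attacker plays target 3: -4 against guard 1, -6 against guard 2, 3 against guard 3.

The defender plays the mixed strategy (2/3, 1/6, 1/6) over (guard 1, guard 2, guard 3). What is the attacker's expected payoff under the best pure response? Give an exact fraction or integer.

-1/6

target 1: (0)·(2/3) + (4)·(1/6) + (-5)·(1/6) = -1/6.
target 2: (-5)·(2/3) + (4)·(1/6) + (4)·(1/6) = -2.
target 3: (-4)·(2/3) + (-6)·(1/6) + (3)·(1/6) = -19/6.
The best pure response is target 1 with expected payoff -1/6.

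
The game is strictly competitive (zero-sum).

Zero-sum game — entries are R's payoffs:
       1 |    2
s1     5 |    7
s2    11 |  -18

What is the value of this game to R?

Row minima are 5 and -18, so R's maximin is 5; column maxima are 11 and 7, so C's minimax is 7. These differ, so the equilibrium is in mixed strategies.
Let R play s1 with probability p. C is indifferent when 5p + 11(1−p) = 7p − 18(1−p), giving p = 29/31.
Let C play 1 with probability q. R is indifferent when 5q + 7(1−q) = 11q − 18(1−q), giving q = 25/31.
The value is 5·(25/31) + (7)·(6/31) = 167/31.

167/31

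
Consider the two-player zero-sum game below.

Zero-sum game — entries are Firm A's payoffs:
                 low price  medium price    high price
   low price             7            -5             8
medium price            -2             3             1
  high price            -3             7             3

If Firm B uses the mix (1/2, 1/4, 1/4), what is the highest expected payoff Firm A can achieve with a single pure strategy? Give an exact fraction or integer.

17/4

low price: (7)·(1/2) + (-5)·(1/4) + (8)·(1/4) = 17/4.
medium price: (-2)·(1/2) + (3)·(1/4) + (1)·(1/4) = 0.
high price: (-3)·(1/2) + (7)·(1/4) + (3)·(1/4) = 1.
The best pure response is low price with expected payoff 17/4.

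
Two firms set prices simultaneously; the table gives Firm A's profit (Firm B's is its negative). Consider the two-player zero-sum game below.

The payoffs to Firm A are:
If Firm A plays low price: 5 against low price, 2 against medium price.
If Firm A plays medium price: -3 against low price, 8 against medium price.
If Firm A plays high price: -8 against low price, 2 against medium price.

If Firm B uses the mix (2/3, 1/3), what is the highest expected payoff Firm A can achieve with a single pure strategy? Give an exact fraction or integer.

low price: (5)·(2/3) + (2)·(1/3) = 4.
medium price: (-3)·(2/3) + (8)·(1/3) = 2/3.
high price: (-8)·(2/3) + (2)·(1/3) = -14/3.
The best pure response is low price with expected payoff 4.

4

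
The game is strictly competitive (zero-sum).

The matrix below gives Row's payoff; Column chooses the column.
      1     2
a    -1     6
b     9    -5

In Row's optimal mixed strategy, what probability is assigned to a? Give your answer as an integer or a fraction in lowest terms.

2/3

Row minima are -1 and -5, so Row's maximin is -1; column maxima are 9 and 6, so Column's minimax is 6. These differ, so the equilibrium is in mixed strategies.
Let Row play a with probability p. Column is indifferent when −p + 9(1−p) = 6p − 5(1−p), giving p = 2/3.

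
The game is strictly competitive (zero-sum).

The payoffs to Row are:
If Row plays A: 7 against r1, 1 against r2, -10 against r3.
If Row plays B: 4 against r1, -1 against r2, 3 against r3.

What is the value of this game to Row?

-7/15

Column r1 is strictly dominated by r2 for Column (it gives Row more in every row).
The remaining 2×2 game on (A, B) × (r2, r3) has no saddle point. Let Row play A with probability p; indifference gives p − (1−p) = −10p + 3(1−p), so p = 4/15.
Similarly Column's optimal q on r2 is 13/15, and the value is 1·(13/15) + (-10)·(2/15) = -7/15.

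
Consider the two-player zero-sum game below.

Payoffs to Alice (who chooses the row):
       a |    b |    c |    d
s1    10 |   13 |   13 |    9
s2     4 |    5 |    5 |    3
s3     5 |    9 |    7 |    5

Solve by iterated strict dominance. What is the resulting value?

Row s2 is strictly dominated by row s1 (10>4, 13>5, 13>5, 9>3); eliminate s2.
Row s3 is strictly dominated by row s1 (10>5, 13>9, 13>7, 9>5); eliminate s3.
Column c is strictly dominated by a for Bob (10<13); eliminate c.
Column a is strictly dominated by d for Bob (9<10); eliminate a.
Column b is strictly dominated by d for Bob (9<13); eliminate b.
Only (s1, d) remains, with payoff 9.

9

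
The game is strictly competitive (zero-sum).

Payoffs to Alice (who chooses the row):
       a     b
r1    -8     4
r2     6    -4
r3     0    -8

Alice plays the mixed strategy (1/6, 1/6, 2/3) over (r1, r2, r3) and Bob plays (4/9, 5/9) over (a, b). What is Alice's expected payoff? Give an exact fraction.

-28/9

Against (4/9, 5/9), each row's expected payoff is r1: -4/3; r2: 4/9; r3: -40/9.
Taking the (1/6, 1/6, 2/3)-weighted average: (1/6)·(-4/3) + (1/6)·(4/9) + (2/3)·(-40/9) = -28/9.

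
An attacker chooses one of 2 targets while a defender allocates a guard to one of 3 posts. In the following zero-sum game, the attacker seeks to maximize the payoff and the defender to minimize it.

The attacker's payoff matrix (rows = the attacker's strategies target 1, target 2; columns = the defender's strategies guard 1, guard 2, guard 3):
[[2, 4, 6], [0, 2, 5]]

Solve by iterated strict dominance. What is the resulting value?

Column guard 2 is strictly dominated by guard 1 for the defender (2<4, 0<2); eliminate guard 2.
Column guard 3 is strictly dominated by guard 1 for the defender (2<6, 0<5); eliminate guard 3.
Row target 2 is strictly dominated by row target 1 (2>0); eliminate target 2.
Only (target 1, guard 1) remains, with payoff 2.

2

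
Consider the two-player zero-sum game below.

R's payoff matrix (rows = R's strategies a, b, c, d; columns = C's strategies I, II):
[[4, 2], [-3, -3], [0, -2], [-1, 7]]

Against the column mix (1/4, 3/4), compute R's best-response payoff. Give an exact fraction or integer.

5

a: (4)·(1/4) + (2)·(3/4) = 5/2.
b: (-3)·(1/4) + (-3)·(3/4) = -3.
c: (0)·(1/4) + (-2)·(3/4) = -3/2.
d: (-1)·(1/4) + (7)·(3/4) = 5.
The best pure response is d with expected payoff 5.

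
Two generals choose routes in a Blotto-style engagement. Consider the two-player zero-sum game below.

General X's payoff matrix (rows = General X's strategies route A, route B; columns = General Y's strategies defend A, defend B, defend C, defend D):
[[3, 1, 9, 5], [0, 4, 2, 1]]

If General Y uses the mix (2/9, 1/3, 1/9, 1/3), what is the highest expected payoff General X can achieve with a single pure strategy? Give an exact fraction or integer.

route A: (3)·(2/9) + (1)·(1/3) + (9)·(1/9) + (5)·(1/3) = 11/3.
route B: (0)·(2/9) + (4)·(1/3) + (2)·(1/9) + (1)·(1/3) = 17/9.
The best pure response is route A with expected payoff 11/3.

11/3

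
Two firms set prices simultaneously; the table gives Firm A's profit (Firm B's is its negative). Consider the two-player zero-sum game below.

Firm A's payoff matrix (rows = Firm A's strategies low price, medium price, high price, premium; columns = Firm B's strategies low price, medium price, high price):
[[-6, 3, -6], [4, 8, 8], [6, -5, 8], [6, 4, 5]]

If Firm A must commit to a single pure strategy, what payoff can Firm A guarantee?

4

The worst-case payoff for each row is low price: -6, medium price: 4, high price: -5, premium: 4.
The best of these is 4.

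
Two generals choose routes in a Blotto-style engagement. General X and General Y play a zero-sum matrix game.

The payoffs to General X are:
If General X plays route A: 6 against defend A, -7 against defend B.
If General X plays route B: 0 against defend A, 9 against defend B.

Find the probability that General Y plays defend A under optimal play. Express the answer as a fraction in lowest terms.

8/11

Row minima are -7 and 0, so General X's maximin is 0; column maxima are 6 and 9, so General Y's minimax is 6. These differ, so the equilibrium is in mixed strategies.
Let General Y play defend A with probability q. General X is indifferent when 6q − 7(1−q) = 9(1−q), giving q = 8/11.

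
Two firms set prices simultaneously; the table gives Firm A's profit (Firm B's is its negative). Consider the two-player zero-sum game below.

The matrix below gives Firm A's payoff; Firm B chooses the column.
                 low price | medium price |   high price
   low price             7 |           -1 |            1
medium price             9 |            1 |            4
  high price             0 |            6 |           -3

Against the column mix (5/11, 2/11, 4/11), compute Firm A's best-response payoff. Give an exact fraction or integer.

63/11

low price: (7)·(5/11) + (-1)·(2/11) + (1)·(4/11) = 37/11.
medium price: (9)·(5/11) + (1)·(2/11) + (4)·(4/11) = 63/11.
high price: (0)·(5/11) + (6)·(2/11) + (-3)·(4/11) = 0.
The best pure response is medium price with expected payoff 63/11.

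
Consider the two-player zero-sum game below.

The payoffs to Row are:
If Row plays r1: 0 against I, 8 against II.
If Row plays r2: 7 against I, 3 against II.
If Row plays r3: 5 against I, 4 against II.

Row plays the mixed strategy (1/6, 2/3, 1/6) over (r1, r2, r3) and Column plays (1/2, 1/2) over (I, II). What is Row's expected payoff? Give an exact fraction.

19/4

Against (1/2, 1/2), each row's expected payoff is r1: 4; r2: 5; r3: 9/2.
Taking the (1/6, 2/3, 1/6)-weighted average: (1/6)·(4) + (2/3)·(5) + (1/6)·(9/2) = 19/4.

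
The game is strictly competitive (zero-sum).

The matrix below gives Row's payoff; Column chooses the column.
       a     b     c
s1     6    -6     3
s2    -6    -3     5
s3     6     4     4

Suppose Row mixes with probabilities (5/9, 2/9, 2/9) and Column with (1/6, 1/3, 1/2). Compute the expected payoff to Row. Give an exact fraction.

Against (1/6, 1/3, 1/2), each row's expected payoff is s1: 1/2; s2: 1/2; s3: 13/3.
Taking the (5/9, 2/9, 2/9)-weighted average: (5/9)·(1/2) + (2/9)·(1/2) + (2/9)·(13/3) = 73/54.

73/54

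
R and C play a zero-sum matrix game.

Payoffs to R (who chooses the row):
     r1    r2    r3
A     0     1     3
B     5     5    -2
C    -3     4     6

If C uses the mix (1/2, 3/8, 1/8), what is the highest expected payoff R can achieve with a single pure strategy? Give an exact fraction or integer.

A: (0)·(1/2) + (1)·(3/8) + (3)·(1/8) = 3/4.
B: (5)·(1/2) + (5)·(3/8) + (-2)·(1/8) = 33/8.
C: (-3)·(1/2) + (4)·(3/8) + (6)·(1/8) = 3/4.
The best pure response is B with expected payoff 33/8.

33/8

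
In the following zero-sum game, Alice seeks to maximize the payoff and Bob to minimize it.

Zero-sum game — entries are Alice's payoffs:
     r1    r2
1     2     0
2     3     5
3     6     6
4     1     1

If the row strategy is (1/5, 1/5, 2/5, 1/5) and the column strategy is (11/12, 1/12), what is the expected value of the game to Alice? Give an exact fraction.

18/5

Against (11/12, 1/12), each row's expected payoff is 1: 11/6; 2: 19/6; 3: 6; 4: 1.
Taking the (1/5, 1/5, 2/5, 1/5)-weighted average: (1/5)·(11/6) + (1/5)·(19/6) + (2/5)·(6) + (1/5)·(1) = 18/5.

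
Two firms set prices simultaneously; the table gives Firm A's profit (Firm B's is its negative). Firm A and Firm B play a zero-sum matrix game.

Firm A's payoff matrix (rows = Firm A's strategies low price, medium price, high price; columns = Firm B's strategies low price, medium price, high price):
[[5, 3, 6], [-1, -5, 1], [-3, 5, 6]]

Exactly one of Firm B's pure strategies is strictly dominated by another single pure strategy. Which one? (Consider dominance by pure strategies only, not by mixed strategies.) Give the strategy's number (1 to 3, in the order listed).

Firm B prefers columns that give Firm A less. Compare high price with low price: 5 < 6, -1 < 1, -3 < 6.
So low price strictly dominates high price for Firm B; high price is strictly dominated.

3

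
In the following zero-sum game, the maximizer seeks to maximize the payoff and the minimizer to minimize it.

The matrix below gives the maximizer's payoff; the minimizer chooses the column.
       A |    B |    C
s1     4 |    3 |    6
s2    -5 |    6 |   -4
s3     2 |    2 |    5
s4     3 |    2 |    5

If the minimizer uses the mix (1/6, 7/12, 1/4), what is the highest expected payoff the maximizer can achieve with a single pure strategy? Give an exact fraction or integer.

47/12

s1: (4)·(1/6) + (3)·(7/12) + (6)·(1/4) = 47/12.
s2: (-5)·(1/6) + (6)·(7/12) + (-4)·(1/4) = 5/3.
s3: (2)·(1/6) + (2)·(7/12) + (5)·(1/4) = 11/4.
s4: (3)·(1/6) + (2)·(7/12) + (5)·(1/4) = 35/12.
The best pure response is s1 with expected payoff 47/12.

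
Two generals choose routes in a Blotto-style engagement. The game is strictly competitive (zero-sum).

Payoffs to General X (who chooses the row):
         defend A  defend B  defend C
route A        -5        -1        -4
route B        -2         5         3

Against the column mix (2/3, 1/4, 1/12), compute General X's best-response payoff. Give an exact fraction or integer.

1/6

route A: (-5)·(2/3) + (-1)·(1/4) + (-4)·(1/12) = -47/12.
route B: (-2)·(2/3) + (5)·(1/4) + (3)·(1/12) = 1/6.
The best pure response is route B with expected payoff 1/6.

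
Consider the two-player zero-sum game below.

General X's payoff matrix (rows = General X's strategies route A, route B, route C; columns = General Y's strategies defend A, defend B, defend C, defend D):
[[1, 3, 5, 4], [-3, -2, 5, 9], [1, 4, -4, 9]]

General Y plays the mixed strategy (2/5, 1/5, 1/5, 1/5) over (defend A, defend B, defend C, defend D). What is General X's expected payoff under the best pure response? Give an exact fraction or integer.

route A: (1)·(2/5) + (3)·(1/5) + (5)·(1/5) + (4)·(1/5) = 14/5.
route B: (-3)·(2/5) + (-2)·(1/5) + (5)·(1/5) + (9)·(1/5) = 6/5.
route C: (1)·(2/5) + (4)·(1/5) + (-4)·(1/5) + (9)·(1/5) = 11/5.
The best pure response is route A with expected payoff 14/5.

14/5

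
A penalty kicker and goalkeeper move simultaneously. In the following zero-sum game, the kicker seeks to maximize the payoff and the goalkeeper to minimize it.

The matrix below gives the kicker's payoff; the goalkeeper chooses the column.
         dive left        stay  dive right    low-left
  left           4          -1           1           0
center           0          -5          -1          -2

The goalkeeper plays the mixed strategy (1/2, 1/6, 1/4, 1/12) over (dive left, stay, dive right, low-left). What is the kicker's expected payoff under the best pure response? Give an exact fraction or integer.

left: (4)·(1/2) + (-1)·(1/6) + (1)·(1/4) + (0)·(1/12) = 25/12.
center: (0)·(1/2) + (-5)·(1/6) + (-1)·(1/4) + (-2)·(1/12) = -5/4.
The best pure response is left with expected payoff 25/12.

25/12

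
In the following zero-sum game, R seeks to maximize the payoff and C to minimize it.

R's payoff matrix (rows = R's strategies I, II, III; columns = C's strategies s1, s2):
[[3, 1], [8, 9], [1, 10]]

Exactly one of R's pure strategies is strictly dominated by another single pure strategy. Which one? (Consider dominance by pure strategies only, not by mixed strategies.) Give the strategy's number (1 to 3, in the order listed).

1

Compare I with II: 8 > 3, 9 > 1.
So II strictly dominates I for R; I is strictly dominated.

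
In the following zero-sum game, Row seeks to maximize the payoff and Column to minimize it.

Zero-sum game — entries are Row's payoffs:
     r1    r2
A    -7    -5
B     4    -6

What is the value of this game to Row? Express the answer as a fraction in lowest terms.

-31/6

Row minima are -7 and -6, so Row's maximin is -6; column maxima are 4 and -5, so Column's minimax is -5. These differ, so the equilibrium is in mixed strategies.
Let Row play A with probability p. Column is indifferent when −7p + 4(1−p) = −5p − 6(1−p), giving p = 5/6.
Let Column play r1 with probability q. Row is indifferent when −7q − 5(1−q) = 4q − 6(1−q), giving q = 1/12.
The value is -7·(1/12) + (-5)·(11/12) = -31/6.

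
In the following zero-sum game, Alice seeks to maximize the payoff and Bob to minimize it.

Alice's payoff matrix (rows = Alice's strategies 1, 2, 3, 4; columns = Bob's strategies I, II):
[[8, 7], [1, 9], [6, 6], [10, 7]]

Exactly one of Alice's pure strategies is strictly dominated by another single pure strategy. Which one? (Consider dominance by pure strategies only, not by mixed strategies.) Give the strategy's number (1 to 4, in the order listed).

3

Compare 3 with 1: 8 > 6, 7 > 6.
So 1 strictly dominates 3 for Alice; 3 is strictly dominated.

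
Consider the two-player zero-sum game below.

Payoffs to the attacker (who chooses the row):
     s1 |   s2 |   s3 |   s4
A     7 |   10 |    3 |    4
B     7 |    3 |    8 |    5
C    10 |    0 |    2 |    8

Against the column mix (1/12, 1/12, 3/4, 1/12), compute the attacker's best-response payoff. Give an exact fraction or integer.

A: (7)·(1/12) + (10)·(1/12) + (3)·(3/4) + (4)·(1/12) = 4.
B: (7)·(1/12) + (3)·(1/12) + (8)·(3/4) + (5)·(1/12) = 29/4.
C: (10)·(1/12) + (0)·(1/12) + (2)·(3/4) + (8)·(1/12) = 3.
The best pure response is B with expected payoff 29/4.

29/4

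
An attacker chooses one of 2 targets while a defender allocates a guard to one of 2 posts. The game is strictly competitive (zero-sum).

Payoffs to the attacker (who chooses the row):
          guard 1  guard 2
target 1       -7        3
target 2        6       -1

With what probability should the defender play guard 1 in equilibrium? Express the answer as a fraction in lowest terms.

Row minima are -7 and -1, so the attacker's maximin is -1; column maxima are 6 and 3, so the defender's minimax is 3. These differ, so the equilibrium is in mixed strategies.
Let the defender play guard 1 with probability q. The attacker is indifferent when −7q + 3(1−q) = 6q − (1−q), giving q = 4/17.

4/17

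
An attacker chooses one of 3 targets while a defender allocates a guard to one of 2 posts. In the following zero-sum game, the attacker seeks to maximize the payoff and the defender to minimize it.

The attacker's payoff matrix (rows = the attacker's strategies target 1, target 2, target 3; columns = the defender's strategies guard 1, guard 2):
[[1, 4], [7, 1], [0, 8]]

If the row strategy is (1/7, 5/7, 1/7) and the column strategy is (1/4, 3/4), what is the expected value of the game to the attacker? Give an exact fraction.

Against (1/4, 3/4), each row's expected payoff is target 1: 13/4; target 2: 5/2; target 3: 6.
Taking the (1/7, 5/7, 1/7)-weighted average: (1/7)·(13/4) + (5/7)·(5/2) + (1/7)·(6) = 87/28.

87/28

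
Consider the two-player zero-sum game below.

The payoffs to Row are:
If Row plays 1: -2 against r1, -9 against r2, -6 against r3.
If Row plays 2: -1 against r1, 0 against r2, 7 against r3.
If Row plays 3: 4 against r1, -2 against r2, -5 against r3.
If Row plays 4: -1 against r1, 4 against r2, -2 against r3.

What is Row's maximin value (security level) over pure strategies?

-1

The worst-case payoff for each row is 1: -9, 2: -1, 3: -5, 4: -2.
The best of these is -1.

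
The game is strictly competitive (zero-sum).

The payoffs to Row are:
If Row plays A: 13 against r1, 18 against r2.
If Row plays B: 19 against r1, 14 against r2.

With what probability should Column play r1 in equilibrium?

2/5

Row minima are 13 and 14, so Row's maximin is 14; column maxima are 19 and 18, so Column's minimax is 18. These differ, so the equilibrium is in mixed strategies.
Let Column play r1 with probability q. Row is indifferent when 13q + 18(1−q) = 19q + 14(1−q), giving q = 2/5.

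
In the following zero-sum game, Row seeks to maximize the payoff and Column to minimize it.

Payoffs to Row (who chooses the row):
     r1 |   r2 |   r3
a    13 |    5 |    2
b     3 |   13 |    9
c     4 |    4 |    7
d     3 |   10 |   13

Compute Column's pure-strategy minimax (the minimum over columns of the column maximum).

The worst case (largest entry) in each column is r1: 13, r2: 13, r3: 13.
The best (smallest) of these is 13.

13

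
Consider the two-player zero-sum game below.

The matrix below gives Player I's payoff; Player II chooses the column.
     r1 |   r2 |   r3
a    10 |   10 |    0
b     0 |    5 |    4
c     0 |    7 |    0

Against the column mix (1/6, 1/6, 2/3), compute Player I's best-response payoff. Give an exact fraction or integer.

7/2

a: (10)·(1/6) + (10)·(1/6) + (0)·(2/3) = 10/3.
b: (0)·(1/6) + (5)·(1/6) + (4)·(2/3) = 7/2.
c: (0)·(1/6) + (7)·(1/6) + (0)·(2/3) = 7/6.
The best pure response is b with expected payoff 7/2.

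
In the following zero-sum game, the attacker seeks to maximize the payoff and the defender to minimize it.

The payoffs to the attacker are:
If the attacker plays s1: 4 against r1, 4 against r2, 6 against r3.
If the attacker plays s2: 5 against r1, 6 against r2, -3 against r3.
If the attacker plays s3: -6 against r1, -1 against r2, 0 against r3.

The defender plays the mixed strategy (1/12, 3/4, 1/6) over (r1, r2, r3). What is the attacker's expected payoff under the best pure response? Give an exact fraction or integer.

53/12

s1: (4)·(1/12) + (4)·(3/4) + (6)·(1/6) = 13/3.
s2: (5)·(1/12) + (6)·(3/4) + (-3)·(1/6) = 53/12.
s3: (-6)·(1/12) + (-1)·(3/4) + (0)·(1/6) = -5/4.
The best pure response is s2 with expected payoff 53/12.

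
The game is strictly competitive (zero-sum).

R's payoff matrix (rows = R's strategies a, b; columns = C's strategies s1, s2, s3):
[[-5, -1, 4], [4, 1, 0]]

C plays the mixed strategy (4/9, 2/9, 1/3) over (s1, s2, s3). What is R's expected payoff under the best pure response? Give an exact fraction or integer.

2

a: (-5)·(4/9) + (-1)·(2/9) + (4)·(1/3) = -10/9.
b: (4)·(4/9) + (1)·(2/9) + (0)·(1/3) = 2.
The best pure response is b with expected payoff 2.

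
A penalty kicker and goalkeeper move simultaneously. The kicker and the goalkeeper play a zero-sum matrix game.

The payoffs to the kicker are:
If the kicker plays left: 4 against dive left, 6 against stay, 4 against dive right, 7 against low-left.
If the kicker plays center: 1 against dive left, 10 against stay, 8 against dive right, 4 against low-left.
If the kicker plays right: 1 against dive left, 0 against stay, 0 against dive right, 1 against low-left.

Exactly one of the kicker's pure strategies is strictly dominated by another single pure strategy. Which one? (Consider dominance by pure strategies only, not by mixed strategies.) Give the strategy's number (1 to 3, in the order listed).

Compare right with left: 4 > 1, 6 > 0, 4 > 0, 7 > 1.
So left strictly dominates right for the kicker; right is strictly dominated.

3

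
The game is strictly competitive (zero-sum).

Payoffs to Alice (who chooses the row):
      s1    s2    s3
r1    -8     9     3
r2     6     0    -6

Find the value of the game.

-30/23

Column s2 is strictly dominated by s3 for Bob (it gives Alice more in every row).
The remaining 2×2 game on (r1, r2) × (s1, s3) has no saddle point. Let Alice play r1 with probability p; indifference gives −8p + 6(1−p) = 3p − 6(1−p), so p = 12/23.
Similarly Bob's optimal q on s1 is 9/23, and the value is -8·(9/23) + (3)·(14/23) = -30/23.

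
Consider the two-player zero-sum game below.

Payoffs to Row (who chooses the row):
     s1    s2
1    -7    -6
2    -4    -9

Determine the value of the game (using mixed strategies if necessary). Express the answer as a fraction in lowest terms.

-13/2

Row minima are -7 and -9, so Row's maximin is -7; column maxima are -4 and -6, so Column's minimax is -6. These differ, so the equilibrium is in mixed strategies.
Let Row play 1 with probability p. Column is indifferent when −7p − 4(1−p) = −6p − 9(1−p), giving p = 5/6.
Let Column play s1 with probability q. Row is indifferent when −7q − 6(1−q) = −4q − 9(1−q), giving q = 1/2.
The value is -7·(1/2) + (-6)·(1/2) = -13/2.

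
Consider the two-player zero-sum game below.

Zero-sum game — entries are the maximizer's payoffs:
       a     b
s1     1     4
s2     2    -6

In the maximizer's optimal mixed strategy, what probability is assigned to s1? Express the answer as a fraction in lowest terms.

8/11

Row minima are 1 and -6, so the maximizer's maximin is 1; column maxima are 2 and 4, so the minimizer's minimax is 2. These differ, so the equilibrium is in mixed strategies.
Let the maximizer play s1 with probability p. The minimizer is indifferent when p + 2(1−p) = 4p − 6(1−p), giving p = 8/11.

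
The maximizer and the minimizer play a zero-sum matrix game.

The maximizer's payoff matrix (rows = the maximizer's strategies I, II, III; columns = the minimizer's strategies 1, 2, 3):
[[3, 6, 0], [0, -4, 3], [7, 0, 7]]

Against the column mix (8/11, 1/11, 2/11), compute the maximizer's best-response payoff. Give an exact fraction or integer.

I: (3)·(8/11) + (6)·(1/11) + (0)·(2/11) = 30/11.
II: (0)·(8/11) + (-4)·(1/11) + (3)·(2/11) = 2/11.
III: (7)·(8/11) + (0)·(1/11) + (7)·(2/11) = 70/11.
The best pure response is III with expected payoff 70/11.

70/11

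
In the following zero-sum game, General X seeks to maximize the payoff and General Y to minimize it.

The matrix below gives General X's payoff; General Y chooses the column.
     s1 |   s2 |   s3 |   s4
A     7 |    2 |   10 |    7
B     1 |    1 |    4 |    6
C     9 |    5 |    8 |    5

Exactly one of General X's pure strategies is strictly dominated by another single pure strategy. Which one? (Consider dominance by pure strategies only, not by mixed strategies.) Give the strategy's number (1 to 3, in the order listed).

Compare B with A: 7 > 1, 2 > 1, 10 > 4, 7 > 6.
So A strictly dominates B for General X; B is strictly dominated.

2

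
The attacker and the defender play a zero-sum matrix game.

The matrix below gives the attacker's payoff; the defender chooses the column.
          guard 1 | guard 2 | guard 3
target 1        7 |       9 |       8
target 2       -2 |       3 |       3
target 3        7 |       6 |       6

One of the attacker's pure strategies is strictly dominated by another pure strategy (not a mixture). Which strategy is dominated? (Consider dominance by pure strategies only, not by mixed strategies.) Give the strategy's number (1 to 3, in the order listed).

2

Compare target 2 with target 1: 7 > -2, 9 > 3, 8 > 3.
So target 1 strictly dominates target 2 for the attacker; target 2 is strictly dominated.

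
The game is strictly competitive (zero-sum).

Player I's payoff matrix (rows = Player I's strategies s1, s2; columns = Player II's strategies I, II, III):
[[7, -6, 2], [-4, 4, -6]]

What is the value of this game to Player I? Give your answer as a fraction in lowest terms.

Column I is strictly dominated by III for Player II (it gives Player I more in every row).
The remaining 2×2 game on (s1, s2) × (II, III) has no saddle point. Let Player I play s1 with probability p; indifference gives −6p + 4(1−p) = 2p − 6(1−p), so p = 5/9.
Similarly Player II's optimal q on II is 4/9, and the value is -6·(4/9) + (2)·(5/9) = -14/9.

-14/9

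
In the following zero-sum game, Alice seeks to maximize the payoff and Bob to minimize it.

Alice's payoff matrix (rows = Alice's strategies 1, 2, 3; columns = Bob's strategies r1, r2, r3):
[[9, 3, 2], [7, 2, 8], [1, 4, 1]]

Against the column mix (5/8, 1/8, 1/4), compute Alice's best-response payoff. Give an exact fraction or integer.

1: (9)·(5/8) + (3)·(1/8) + (2)·(1/4) = 13/2.
2: (7)·(5/8) + (2)·(1/8) + (8)·(1/4) = 53/8.
3: (1)·(5/8) + (4)·(1/8) + (1)·(1/4) = 11/8.
The best pure response is 2 with expected payoff 53/8.

53/8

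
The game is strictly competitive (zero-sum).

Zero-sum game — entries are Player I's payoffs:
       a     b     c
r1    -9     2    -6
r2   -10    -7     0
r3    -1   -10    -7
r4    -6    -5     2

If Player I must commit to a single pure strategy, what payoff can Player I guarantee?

The worst-case payoff for each row is r1: -9, r2: -10, r3: -10, r4: -6.
The best of these is -6.

-6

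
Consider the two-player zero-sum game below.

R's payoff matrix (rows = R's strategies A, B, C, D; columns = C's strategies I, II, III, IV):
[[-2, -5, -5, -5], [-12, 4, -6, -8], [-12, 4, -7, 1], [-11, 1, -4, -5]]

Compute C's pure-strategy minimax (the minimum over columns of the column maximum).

-4

The worst case (largest entry) in each column is I: -2, II: 4, III: -4, IV: 1.
The best (smallest) of these is -4.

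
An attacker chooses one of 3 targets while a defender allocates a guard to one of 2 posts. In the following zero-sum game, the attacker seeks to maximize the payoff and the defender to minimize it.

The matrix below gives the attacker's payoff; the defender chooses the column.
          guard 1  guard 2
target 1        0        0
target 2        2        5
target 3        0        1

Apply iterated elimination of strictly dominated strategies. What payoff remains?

Row target 1 is strictly dominated by row target 2 (2>0, 5>0); eliminate target 1.
Column guard 2 is strictly dominated by guard 1 for the defender (2<5, 0<1); eliminate guard 2.
Row target 3 is strictly dominated by row target 2 (2>0); eliminate target 3.
Only (target 2, guard 1) remains, with payoff 2.

2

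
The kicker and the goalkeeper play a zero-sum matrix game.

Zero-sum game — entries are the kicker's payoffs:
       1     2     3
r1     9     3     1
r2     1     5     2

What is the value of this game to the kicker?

17/9

Column 2 is strictly dominated by 3 for the goalkeeper (it gives the kicker more in every row).
The remaining 2×2 game on (r1, r2) × (1, 3) has no saddle point. Let the kicker play r1 with probability p; indifference gives 9p + (1−p) = p + 2(1−p), so p = 1/9.
Similarly the goalkeeper's optimal q on 1 is 1/9, and the value is 9·(1/9) + (1)·(8/9) = 17/9.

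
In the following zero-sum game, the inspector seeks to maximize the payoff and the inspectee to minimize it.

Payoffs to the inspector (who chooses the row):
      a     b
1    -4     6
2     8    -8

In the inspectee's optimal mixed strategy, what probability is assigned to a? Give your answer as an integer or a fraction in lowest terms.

Row minima are -4 and -8, so the inspector's maximin is -4; column maxima are 8 and 6, so the inspectee's minimax is 6. These differ, so the equilibrium is in mixed strategies.
Let the inspectee play a with probability q. The inspector is indifferent when −4q + 6(1−q) = 8q − 8(1−q), giving q = 7/13.

7/13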